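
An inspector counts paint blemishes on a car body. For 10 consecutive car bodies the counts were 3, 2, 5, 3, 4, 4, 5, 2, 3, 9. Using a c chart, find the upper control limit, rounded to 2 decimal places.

10.00

c̄ = (3 + 2 + 5 + 3 + 4 + 4 + 5 + 2 + 3 + 9) / 10 = 40 / 10 = 4.0000
UCL = c̄ + 3√c̄ = 4.0000 + 3 × √4.0000 = 4.0000 + 3 × 2.0000 = 10.0000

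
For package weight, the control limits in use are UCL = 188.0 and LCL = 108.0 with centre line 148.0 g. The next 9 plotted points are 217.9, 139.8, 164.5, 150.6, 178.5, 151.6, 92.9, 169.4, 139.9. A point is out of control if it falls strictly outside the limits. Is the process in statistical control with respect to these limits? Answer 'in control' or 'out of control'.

out of control

Compare each point to [108.0, 188.0]: sample 1 = 217.9 > UCL; sample 7 = 92.9 < LCL.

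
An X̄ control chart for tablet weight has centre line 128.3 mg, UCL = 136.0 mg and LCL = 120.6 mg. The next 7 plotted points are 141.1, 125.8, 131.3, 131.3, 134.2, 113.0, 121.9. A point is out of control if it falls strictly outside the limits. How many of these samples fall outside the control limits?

Compare each point to [120.6, 136.0]: sample 1 = 141.1 > UCL; sample 6 = 113.0 < LCL.

2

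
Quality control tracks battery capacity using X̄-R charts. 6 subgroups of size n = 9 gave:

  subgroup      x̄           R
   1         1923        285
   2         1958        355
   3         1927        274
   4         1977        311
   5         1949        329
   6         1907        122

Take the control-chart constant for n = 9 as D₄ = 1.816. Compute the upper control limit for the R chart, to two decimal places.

R̄ = (285 + 355 + 274 + 311 + 329 + 122) / 6 = 1676.0000 / 6 = 279.3333
UCL_R = D₄·R̄ = 1.816 × 279.3333 = 507.2693

507.27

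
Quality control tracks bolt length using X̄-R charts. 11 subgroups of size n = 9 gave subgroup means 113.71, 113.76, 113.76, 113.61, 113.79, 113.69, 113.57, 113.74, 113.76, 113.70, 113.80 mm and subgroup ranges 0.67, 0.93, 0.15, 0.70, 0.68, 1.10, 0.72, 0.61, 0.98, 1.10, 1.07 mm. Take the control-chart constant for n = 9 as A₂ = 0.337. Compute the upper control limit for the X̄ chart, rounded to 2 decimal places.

113.98

X̄̄ = (113.71 + 113.76 + 113.76 + 113.61 + 113.79 + 113.69 + 113.57 + 113.74 + 113.76 + 113.70 + 113.80) / 11 = 1250.8900 / 11 = 113.7173
R̄ = (0.67 + 0.93 + 0.15 + 0.70 + 0.68 + 1.10 + 0.72 + 0.61 + 0.98 + 1.10 + 1.07) / 11 = 8.7100 / 11 = 0.7918
UCL = X̄̄ + A₂·R̄ = 113.7173 + 0.337 × 0.7918 = 113.9841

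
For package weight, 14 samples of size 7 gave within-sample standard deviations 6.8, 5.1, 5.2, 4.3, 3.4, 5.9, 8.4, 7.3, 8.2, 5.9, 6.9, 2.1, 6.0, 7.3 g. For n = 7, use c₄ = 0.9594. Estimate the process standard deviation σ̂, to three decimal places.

6.165

s̄ = (6.8 + 5.1 + 5.2 + 4.3 + 3.4 + 5.9 + 8.4 + 7.3 + 8.2 + 5.9 + 6.9 + 2.1 + 6.0 + 7.3) / 14 = 5.9143
σ̂ = s̄ / c₄ = 5.9143 / 0.9594 = 6.1646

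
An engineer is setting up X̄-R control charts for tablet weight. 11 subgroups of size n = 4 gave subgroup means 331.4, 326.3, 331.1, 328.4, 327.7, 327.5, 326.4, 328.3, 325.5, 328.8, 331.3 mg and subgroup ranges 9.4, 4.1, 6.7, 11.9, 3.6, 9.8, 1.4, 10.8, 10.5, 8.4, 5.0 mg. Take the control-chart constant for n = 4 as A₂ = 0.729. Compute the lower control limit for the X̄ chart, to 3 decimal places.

323.019

X̄̄ = (331.4 + 326.3 + 331.1 + 328.4 + 327.7 + 327.5 + 326.4 + 328.3 + 325.5 + 328.8 + 331.3) / 11 = 3612.7000 / 11 = 328.4273
R̄ = (9.4 + 4.1 + 6.7 + 11.9 + 3.6 + 9.8 + 1.4 + 10.8 + 10.5 + 8.4 + 5.0) / 11 = 81.6000 / 11 = 7.4182
LCL = X̄̄ − A₂·R̄ = 328.4273 − 0.729 × 7.4182 = 323.0194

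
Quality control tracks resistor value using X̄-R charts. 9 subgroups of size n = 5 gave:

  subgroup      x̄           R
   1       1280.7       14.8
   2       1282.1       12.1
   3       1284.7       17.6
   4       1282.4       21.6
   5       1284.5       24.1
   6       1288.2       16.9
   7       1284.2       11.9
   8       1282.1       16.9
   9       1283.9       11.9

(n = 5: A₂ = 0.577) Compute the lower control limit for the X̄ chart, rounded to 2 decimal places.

X̄̄ = (1280.7 + 1282.1 + 1284.7 + 1282.4 + 1284.5 + 1288.2 + 1284.2 + 1282.1 + 1283.9) / 9 = 11552.8000 / 9 = 1283.6444
R̄ = (14.8 + 12.1 + 17.6 + 21.6 + 24.1 + 16.9 + 11.9 + 16.9 + 11.9) / 9 = 147.8000 / 9 = 16.4222
LCL = X̄̄ − A₂·R̄ = 1283.6444 − 0.577 × 16.4222 = 1274.1688

1274.17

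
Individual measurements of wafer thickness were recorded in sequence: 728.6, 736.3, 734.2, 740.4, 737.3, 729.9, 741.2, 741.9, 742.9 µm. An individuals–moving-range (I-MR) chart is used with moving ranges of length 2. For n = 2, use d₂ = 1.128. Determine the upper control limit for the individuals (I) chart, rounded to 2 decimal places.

750.10

X̄ = (728.6 + 736.3 + 734.2 + 740.4 + 737.3 + 729.9 + 741.2 + 741.9 + 742.9) / 9 = 736.9667
Moving ranges: 7.7, 2.1, 6.2, 3.1, 7.4, 11.3, 0.7, 1.0; M̄R̄ = 39.5000 / 8 = 4.9375
UCL = X̄ + 3·M̄R̄/d₂ = 736.9667 + 3 × 4.9375 / 1.128 = 750.0983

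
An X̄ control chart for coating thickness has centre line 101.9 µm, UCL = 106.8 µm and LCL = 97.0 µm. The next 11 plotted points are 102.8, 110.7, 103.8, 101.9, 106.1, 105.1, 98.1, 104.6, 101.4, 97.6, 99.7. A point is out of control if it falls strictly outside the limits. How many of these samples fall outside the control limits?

1

Compare each point to [97.0, 106.8]: sample 2 = 110.7 > UCL.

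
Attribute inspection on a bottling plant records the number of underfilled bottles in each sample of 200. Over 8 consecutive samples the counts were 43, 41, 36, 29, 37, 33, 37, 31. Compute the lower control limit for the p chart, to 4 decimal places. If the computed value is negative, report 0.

p̄ = Σdᵢ / (k·n) = 287 / (8 × 200) = 0.17938
LCL = p̄ − 3·√(p̄(1−p̄)/n) = 0.17938 − 3 × 0.02713 = 0.09799

0.0980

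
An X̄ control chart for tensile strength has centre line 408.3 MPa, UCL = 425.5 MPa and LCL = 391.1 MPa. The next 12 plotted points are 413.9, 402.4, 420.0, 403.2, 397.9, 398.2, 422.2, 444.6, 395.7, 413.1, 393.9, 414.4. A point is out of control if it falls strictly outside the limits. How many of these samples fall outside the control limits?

1

Compare each point to [391.1, 425.5]: sample 8 = 444.6 > UCL.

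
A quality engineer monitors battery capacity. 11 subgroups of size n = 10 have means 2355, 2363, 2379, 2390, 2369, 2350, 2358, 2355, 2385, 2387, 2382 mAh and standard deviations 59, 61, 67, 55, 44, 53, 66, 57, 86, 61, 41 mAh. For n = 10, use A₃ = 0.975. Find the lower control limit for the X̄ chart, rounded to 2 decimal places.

X̄̄ = (2355 + 2363 + 2379 + 2390 + 2369 + 2350 + 2358 + 2355 + 2385 + 2387 + 2382) / 11 = 2370.2727
s̄ = (59 + 61 + 67 + 55 + 44 + 53 + 66 + 57 + 86 + 61 + 41) / 11 = 59.0909
LCL = X̄̄ − A₃·s̄ = 2370.2727 − 0.975 × 59.0909 = 2312.6591

2312.66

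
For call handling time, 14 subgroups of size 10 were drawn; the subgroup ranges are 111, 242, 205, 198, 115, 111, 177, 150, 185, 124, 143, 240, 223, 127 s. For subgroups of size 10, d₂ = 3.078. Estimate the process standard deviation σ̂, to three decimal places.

R̄ = (111 + 242 + 205 + 198 + 115 + 111 + 177 + 150 + 185 + 124 + 143 + 240 + 223 + 127) / 14 = 167.9286
σ̂ = R̄ / d₂ = 167.9286 / 3.078 = 54.5577

54.558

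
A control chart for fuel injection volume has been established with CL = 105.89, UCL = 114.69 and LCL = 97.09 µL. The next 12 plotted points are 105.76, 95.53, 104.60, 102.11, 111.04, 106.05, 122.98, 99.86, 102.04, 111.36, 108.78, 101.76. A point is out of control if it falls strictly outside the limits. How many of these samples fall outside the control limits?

Compare each point to [97.09, 114.69]: sample 2 = 95.53 < LCL; sample 7 = 122.98 > UCL.

2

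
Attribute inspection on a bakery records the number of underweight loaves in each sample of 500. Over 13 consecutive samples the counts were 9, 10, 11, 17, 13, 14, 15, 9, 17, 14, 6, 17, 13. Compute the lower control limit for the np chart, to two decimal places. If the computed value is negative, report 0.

p̄ = Σdᵢ / (k·n) = 165 / (13 × 500) = 0.02538
LCL = np̄ − 3·√(np̄(1−p̄)) = 12.6923 − 3 × 3.5171 = 2.1410

2.14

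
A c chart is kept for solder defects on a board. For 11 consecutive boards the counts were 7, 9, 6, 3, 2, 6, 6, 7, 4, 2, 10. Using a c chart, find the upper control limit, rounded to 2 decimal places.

12.76

c̄ = (7 + 9 + 6 + 3 + 2 + 6 + 6 + 7 + 4 + 2 + 10) / 11 = 62 / 11 = 5.6364
UCL = c̄ + 3√c̄ = 5.6364 + 3 × √5.6364 = 5.6364 + 3 × 2.3741 = 12.7587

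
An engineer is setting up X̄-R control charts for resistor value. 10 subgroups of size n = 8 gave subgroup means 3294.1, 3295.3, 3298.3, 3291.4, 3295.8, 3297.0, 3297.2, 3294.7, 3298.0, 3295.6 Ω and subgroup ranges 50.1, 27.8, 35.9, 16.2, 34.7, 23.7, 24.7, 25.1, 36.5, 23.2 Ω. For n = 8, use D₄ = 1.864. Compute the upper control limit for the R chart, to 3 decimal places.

55.529

R̄ = (50.1 + 27.8 + 35.9 + 16.2 + 34.7 + 23.7 + 24.7 + 25.1 + 36.5 + 23.2) / 10 = 297.9000 / 10 = 29.7900
UCL_R = D₄·R̄ = 1.864 × 29.7900 = 55.5286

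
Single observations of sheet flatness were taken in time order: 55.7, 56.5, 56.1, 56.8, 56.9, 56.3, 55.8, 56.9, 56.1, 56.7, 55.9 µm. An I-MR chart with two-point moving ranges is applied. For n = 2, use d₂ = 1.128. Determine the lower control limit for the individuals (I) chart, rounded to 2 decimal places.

X̄ = (55.7 + 56.5 + 56.1 + 56.8 + 56.9 + 56.3 + 55.8 + 56.9 + 56.1 + 56.7 + 55.9) / 11 = 56.3364
Moving ranges: 0.8, 0.4, 0.7, 0.1, 0.6, 0.5, 1.1, 0.8, 0.6, 0.8; M̄R̄ = 6.4000 / 10 = 0.6400
LCL = X̄ − 3·M̄R̄/d₂ = 56.3364 − 3 × 0.6400 / 1.128 = 54.6342

54.63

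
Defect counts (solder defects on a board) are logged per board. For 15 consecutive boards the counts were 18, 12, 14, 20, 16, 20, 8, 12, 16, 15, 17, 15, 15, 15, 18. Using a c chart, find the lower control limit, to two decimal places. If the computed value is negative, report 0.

c̄ = (18 + 12 + 14 + 20 + 16 + 20 + 8 + 12 + 16 + 15 + 17 + 15 + 15 + 15 + 18) / 15 = 231 / 15 = 15.4000
LCL = c̄ − 3√c̄ = 15.4000 − 3 × 3.9243 = 3.6271

3.63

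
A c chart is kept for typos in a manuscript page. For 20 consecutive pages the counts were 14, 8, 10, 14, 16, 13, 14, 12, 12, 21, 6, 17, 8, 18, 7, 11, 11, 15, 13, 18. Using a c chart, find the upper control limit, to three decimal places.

c̄ = (14 + 8 + 10 + 14 + 16 + 13 + 14 + 12 + 12 + 21 + 6 + 17 + 8 + 18 + 7 + 11 + 11 + 15 + 13 + 18) / 20 = 258 / 20 = 12.9000
UCL = c̄ + 3√c̄ = 12.9000 + 3 × √12.9000 = 12.9000 + 3 × 3.5917 = 23.6750

23.675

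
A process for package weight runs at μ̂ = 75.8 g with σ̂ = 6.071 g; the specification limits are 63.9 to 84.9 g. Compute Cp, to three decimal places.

0.577

Cp = (USL − LSL) / (6σ̂) = (84.9 − 63.9) / (6 × 6.071) = 21.0000 / 36.4260 = 0.5765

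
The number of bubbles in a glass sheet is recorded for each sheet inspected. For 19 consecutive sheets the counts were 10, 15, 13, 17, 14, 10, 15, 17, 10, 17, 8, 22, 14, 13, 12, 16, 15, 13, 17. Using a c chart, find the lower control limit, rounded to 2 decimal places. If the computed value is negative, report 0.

2.84

c̄ = (10 + 15 + 13 + 17 + 14 + 10 + 15 + 17 + 10 + 17 + 8 + 22 + 14 + 13 + 12 + 16 + 15 + 13 + 17) / 19 = 268 / 19 = 14.1053
LCL = c̄ − 3√c̄ = 14.1053 − 3 × 3.7557 = 2.8382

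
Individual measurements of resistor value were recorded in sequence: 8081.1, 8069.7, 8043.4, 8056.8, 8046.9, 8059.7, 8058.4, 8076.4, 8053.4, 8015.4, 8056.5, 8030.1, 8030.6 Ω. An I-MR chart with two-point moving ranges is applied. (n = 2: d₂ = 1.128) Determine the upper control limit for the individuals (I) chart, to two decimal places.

8101.41

X̄ = (8081.1 + 8069.7 + 8043.4 + 8056.8 + 8046.9 + 8059.7 + 8058.4 + 8076.4 + 8053.4 + 8015.4 + 8056.5 + 8030.1 + 8030.6) / 13 = 8052.1846
Moving ranges: 11.4, 26.3, 13.4, 9.9, 12.8, 1.3, 18.0, 23.0, 38.0, 41.1, 26.4, 0.5; M̄R̄ = 222.1000 / 12 = 18.5083
UCL = X̄ + 3·M̄R̄/d₂ = 8052.1846 + 3 × 18.5083 / 1.128 = 8101.4089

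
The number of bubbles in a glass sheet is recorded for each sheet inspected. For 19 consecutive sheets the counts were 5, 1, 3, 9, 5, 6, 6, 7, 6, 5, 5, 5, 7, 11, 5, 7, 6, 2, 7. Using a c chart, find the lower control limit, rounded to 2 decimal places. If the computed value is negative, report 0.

0.00

c̄ = (5 + 1 + 3 + 9 + 5 + 6 + 6 + 7 + 6 + 5 + 5 + 5 + 7 + 11 + 5 + 7 + 6 + 2 + 7) / 19 = 108 / 19 = 5.6842
LCL = c̄ − 3√c̄ = 5.6842 − 3 × 2.3842 = -1.4683 → 0 (cannot be negative)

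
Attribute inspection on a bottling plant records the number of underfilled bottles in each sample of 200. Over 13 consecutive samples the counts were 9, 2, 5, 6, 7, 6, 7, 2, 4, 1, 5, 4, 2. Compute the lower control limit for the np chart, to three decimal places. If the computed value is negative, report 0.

p̄ = Σdᵢ / (k·n) = 60 / (13 × 200) = 0.02308
LCL = np̄ − 3·√(np̄(1−p̄)) = 4.6154 − 3 × 2.1234 = -1.7548 → 0 (negative, so LCL = 0)

0.000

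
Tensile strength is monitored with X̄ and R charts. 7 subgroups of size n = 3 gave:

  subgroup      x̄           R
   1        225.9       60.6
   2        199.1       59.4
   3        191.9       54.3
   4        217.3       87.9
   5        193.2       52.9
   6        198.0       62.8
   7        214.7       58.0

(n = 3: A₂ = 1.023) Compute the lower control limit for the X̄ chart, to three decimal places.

X̄̄ = (225.9 + 199.1 + 191.9 + 217.3 + 193.2 + 198.0 + 214.7) / 7 = 1440.1000 / 7 = 205.7286
R̄ = (60.6 + 59.4 + 54.3 + 87.9 + 52.9 + 62.8 + 58.0) / 7 = 435.9000 / 7 = 62.2714
LCL = X̄̄ − A₂·R̄ = 205.7286 − 1.023 × 62.2714 = 142.0249

142.025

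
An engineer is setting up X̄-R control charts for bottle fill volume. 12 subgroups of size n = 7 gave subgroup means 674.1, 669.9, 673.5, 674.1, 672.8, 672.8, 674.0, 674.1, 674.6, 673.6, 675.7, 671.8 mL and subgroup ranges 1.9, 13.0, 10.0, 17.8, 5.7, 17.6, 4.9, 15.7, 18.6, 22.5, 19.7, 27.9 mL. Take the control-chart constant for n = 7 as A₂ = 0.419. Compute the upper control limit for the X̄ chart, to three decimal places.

X̄̄ = (674.1 + 669.9 + 673.5 + 674.1 + 672.8 + 672.8 + 674.0 + 674.1 + 674.6 + 673.6 + 675.7 + 671.8) / 12 = 8081.0000 / 12 = 673.4167
R̄ = (1.9 + 13.0 + 10.0 + 17.8 + 5.7 + 17.6 + 4.9 + 15.7 + 18.6 + 22.5 + 19.7 + 27.9) / 12 = 175.3000 / 12 = 14.6083
UCL = X̄̄ + A₂·R̄ = 673.4167 + 0.419 × 14.6083 = 679.5376

679.538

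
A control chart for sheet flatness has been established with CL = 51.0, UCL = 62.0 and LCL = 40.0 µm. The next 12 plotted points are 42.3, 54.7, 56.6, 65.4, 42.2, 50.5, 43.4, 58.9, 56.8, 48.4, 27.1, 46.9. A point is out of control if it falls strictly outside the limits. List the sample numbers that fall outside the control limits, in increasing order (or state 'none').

Compare each point to [40.0, 62.0]: sample 4 = 65.4 > UCL; sample 11 = 27.1 < LCL.

4, 11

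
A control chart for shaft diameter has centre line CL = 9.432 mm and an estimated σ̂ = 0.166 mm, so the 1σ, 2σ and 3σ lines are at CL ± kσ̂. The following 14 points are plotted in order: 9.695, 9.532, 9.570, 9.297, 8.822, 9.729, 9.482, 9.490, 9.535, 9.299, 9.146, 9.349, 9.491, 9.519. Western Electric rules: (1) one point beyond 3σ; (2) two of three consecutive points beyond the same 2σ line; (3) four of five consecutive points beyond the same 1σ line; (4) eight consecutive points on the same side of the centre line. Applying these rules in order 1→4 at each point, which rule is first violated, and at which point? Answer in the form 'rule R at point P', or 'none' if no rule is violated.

Zone of each point (C = within 1σ̂, B = 1σ̂–2σ̂, A = 2σ̂–3σ̂, * = beyond 3σ̂; sign = side of CL): 1:+B, 2:+C, 3:+C, 4:-C, 5:-*, 6:+B, 7:+C, 8:+C, 9:+C, 10:-C, 11:-B, 12:-C, 13:+C, 14:+C
Rule 1 (one point beyond the 3σ limits) is satisfied at point 5.

rule 1 at point 5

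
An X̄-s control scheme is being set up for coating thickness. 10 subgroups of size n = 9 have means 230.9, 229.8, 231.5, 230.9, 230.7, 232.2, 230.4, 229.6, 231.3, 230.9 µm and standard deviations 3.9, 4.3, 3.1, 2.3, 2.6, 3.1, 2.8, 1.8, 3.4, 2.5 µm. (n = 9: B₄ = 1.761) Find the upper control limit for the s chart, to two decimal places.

5.25

s̄ = (3.9 + 4.3 + 3.1 + 2.3 + 2.6 + 3.1 + 2.8 + 1.8 + 3.4 + 2.5) / 10 = 2.9800
UCL_s = B₄·s̄ = 1.761 × 2.9800 = 5.2478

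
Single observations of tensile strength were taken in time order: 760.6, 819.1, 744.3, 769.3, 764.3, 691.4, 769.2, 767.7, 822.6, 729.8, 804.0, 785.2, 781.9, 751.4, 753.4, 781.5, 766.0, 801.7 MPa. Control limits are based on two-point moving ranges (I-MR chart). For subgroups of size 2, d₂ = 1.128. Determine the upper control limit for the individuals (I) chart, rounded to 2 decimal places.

X̄ = (760.6 + 819.1 + 744.3 + 769.3 + 764.3 + 691.4 + 769.2 + 767.7 + 822.6 + 729.8 + 804.0 + 785.2 + 781.9 + 751.4 + 753.4 + 781.5 + 766.0 + 801.7) / 18 = 770.1889
Moving ranges: 58.5, 74.8, 25.0, 5.0, 72.9, 77.8, 1.5, 54.9, 92.8, 74.2, 18.8, 3.3, 30.5, 2.0, 28.1, 15.5, 35.7; M̄R̄ = 671.3000 / 17 = 39.4882
UCL = X̄ + 3·M̄R̄/d₂ = 770.1889 + 3 × 39.4882 / 1.128 = 875.2108

875.21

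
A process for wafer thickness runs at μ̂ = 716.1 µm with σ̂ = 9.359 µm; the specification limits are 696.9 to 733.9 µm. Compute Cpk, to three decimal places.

Cpu = (USL − μ̂) / (3σ̂) = (733.9 − 716.1) / (3 × 9.359) = 0.6340; Cpl = (μ̂ − LSL) / (3σ̂) = (716.1 − 696.9) / (3 × 9.359) = 0.6838; Cpk = min(Cpu, Cpl) = 0.6340

0.634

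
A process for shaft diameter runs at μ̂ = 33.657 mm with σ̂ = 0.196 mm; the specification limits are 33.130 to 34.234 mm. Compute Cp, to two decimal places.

0.94

Cp = (USL − LSL) / (6σ̂) = (34.234 − 33.130) / (6 × 0.196) = 1.1040 / 1.1760 = 0.9388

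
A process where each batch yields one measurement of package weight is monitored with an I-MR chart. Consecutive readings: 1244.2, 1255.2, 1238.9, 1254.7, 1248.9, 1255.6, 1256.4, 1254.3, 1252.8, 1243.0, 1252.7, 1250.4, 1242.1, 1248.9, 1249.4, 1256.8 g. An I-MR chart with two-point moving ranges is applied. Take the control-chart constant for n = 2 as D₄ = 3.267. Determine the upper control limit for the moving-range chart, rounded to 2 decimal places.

22.83

Moving ranges: 11.0, 16.3, 15.8, 5.8, 6.7, 0.8, 2.1, 1.5, 9.8, 9.7, 2.3, 8.3, 6.8, 0.5, 7.4; M̄R̄ = 104.8000 / 15 = 6.9867
UCL_MR = D₄·M̄R̄ = 3.267 × 6.9867 = 22.8254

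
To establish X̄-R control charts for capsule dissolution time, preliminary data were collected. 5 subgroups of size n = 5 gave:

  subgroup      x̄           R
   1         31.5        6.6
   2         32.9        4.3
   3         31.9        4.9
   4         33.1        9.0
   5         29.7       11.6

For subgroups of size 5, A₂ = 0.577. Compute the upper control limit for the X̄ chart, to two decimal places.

36.02

X̄̄ = (31.5 + 32.9 + 31.9 + 33.1 + 29.7) / 5 = 159.1000 / 5 = 31.8200
R̄ = (6.6 + 4.3 + 4.9 + 9.0 + 11.6) / 5 = 36.4000 / 5 = 7.2800
UCL = X̄̄ + A₂·R̄ = 31.8200 + 0.577 × 7.2800 = 36.0206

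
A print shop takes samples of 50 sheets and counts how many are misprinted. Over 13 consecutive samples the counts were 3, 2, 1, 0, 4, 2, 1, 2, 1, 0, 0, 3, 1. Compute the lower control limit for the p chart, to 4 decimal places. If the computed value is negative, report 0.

p̄ = Σdᵢ / (k·n) = 20 / (13 × 50) = 0.03077
LCL = p̄ − 3·√(p̄(1−p̄)/n) = 0.03077 − 3 × 0.02442 = -0.04250 → 0 (negative, so LCL = 0)

0.0000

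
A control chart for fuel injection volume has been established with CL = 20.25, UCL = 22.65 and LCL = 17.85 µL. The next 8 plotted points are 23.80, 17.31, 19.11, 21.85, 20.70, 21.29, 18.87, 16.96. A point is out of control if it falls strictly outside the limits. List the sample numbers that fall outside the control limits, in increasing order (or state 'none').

1, 2, 8

Compare each point to [17.85, 22.65]: sample 1 = 23.80 > UCL; sample 2 = 17.31 < LCL; sample 8 = 16.96 < LCL.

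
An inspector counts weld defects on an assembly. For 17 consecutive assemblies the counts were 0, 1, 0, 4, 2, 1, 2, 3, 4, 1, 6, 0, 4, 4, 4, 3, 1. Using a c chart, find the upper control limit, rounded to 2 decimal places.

6.95

c̄ = (0 + 1 + 0 + 4 + 2 + 1 + 2 + 3 + 4 + 1 + 6 + 0 + 4 + 4 + 4 + 3 + 1) / 17 = 40 / 17 = 2.3529
UCL = c̄ + 3√c̄ = 2.3529 + 3 × √2.3529 = 2.3529 + 3 × 1.5339 = 6.9547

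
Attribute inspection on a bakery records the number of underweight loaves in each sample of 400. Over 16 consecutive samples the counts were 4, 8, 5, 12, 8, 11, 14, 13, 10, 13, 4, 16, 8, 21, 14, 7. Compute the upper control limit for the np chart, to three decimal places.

20.093

p̄ = Σdᵢ / (k·n) = 168 / (16 × 400) = 0.02625
UCL = np̄ + 3·√(np̄(1−p̄)) = 10.5000 + 3 × √(10.5000×0.97375) = 10.5000 + 3 × 3.1976 = 20.0927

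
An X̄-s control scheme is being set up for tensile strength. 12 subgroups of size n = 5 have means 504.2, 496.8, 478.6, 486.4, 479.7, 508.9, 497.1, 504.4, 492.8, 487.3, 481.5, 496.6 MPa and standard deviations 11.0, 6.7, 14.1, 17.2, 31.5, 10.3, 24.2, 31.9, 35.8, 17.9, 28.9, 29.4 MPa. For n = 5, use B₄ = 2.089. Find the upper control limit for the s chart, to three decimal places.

45.070

s̄ = (11.0 + 6.7 + 14.1 + 17.2 + 31.5 + 10.3 + 24.2 + 31.9 + 35.8 + 17.9 + 28.9 + 29.4) / 12 = 21.5750
UCL_s = B₄·s̄ = 2.089 × 21.5750 = 45.0702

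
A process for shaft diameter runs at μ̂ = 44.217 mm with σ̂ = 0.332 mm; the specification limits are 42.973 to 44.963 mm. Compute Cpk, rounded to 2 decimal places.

0.75

Cpu = (USL − μ̂) / (3σ̂) = (44.963 − 44.217) / (3 × 0.332) = 0.7490; Cpl = (μ̂ − LSL) / (3σ̂) = (44.217 − 42.973) / (3 × 0.332) = 1.2490; Cpk = min(Cpu, Cpl) = 0.7490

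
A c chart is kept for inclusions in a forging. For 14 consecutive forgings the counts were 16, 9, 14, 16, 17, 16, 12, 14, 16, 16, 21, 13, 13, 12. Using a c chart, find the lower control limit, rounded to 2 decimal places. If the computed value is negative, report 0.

3.16

c̄ = (16 + 9 + 14 + 16 + 17 + 16 + 12 + 14 + 16 + 16 + 21 + 13 + 13 + 12) / 14 = 205 / 14 = 14.6429
LCL = c̄ − 3√c̄ = 14.6429 − 3 × 3.8266 = 3.1631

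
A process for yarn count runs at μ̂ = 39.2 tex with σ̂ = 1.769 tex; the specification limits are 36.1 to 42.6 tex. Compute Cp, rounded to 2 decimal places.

Cp = (USL − LSL) / (6σ̂) = (42.6 − 36.1) / (6 × 1.769) = 6.5000 / 10.6140 = 0.6124

0.61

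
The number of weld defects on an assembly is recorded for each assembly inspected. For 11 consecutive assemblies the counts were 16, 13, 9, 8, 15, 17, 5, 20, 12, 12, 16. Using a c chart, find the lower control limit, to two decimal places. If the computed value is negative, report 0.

c̄ = (16 + 13 + 9 + 8 + 15 + 17 + 5 + 20 + 12 + 12 + 16) / 11 = 143 / 11 = 13.0000
LCL = c̄ − 3√c̄ = 13.0000 − 3 × 3.6056 = 2.1833

2.18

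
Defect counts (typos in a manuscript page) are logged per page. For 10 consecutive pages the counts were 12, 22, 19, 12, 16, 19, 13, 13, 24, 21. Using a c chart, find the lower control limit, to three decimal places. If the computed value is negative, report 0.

4.694

c̄ = (12 + 22 + 19 + 12 + 16 + 19 + 13 + 13 + 24 + 21) / 10 = 171 / 10 = 17.1000
LCL = c̄ − 3√c̄ = 17.1000 − 3 × 4.1352 = 4.6944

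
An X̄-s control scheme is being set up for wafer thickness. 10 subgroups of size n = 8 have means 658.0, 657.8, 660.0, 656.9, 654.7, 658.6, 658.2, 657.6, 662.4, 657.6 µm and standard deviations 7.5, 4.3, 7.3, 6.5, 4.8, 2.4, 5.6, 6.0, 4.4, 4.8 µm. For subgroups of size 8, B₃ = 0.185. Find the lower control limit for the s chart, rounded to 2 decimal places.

s̄ = (7.5 + 4.3 + 7.3 + 6.5 + 4.8 + 2.4 + 5.6 + 6.0 + 4.4 + 4.8) / 10 = 5.3600
LCL_s = B₃·s̄ = 0.185 × 5.3600 = 0.9916

0.99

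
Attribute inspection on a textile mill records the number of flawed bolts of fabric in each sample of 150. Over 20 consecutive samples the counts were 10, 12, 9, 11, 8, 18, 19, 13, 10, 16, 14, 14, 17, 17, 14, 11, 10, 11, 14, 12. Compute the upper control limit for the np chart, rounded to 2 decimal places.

p̄ = Σdᵢ / (k·n) = 260 / (20 × 150) = 0.08667
UCL = np̄ + 3·√(np̄(1−p̄)) = 13.0000 + 3 × √(13.0000×0.91333) = 13.0000 + 3 × 3.4458 = 23.3373

23.34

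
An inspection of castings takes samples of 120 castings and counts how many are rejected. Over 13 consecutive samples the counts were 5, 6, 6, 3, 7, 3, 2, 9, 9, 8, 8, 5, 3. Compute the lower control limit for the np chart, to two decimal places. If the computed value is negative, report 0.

0.00

p̄ = Σdᵢ / (k·n) = 74 / (13 × 120) = 0.04744
LCL = np̄ − 3·√(np̄(1−p̄)) = 5.6923 − 3 × 2.3286 = -1.2934 → 0 (negative, so LCL = 0)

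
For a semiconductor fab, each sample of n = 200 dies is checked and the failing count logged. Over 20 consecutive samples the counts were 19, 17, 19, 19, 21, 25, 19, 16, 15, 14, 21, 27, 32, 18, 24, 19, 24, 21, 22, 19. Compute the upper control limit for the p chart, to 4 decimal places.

0.1672

p̄ = Σdᵢ / (k·n) = 411 / (20 × 200) = 0.10275
UCL = p̄ + 3·√(p̄(1−p̄)/n) = 0.10275 + 3 × √(0.10275×0.89725/200) = 0.10275 + 3 × 0.02147 = 0.16716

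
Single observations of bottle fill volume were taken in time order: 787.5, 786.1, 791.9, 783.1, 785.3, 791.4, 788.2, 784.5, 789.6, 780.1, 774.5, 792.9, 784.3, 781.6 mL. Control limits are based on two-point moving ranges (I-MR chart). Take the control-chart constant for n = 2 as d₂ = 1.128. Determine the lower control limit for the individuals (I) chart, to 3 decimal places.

X̄ = (787.5 + 786.1 + 791.9 + 783.1 + 785.3 + 791.4 + 788.2 + 784.5 + 789.6 + 780.1 + 774.5 + 792.9 + 784.3 + 781.6) / 14 = 785.7857
Moving ranges: 1.4, 5.8, 8.8, 2.2, 6.1, 3.2, 3.7, 5.1, 9.5, 5.6, 18.4, 8.6, 2.7; M̄R̄ = 81.1000 / 13 = 6.2385
LCL = X̄ − 3·M̄R̄/d₂ = 785.7857 − 3 × 6.2385 / 1.128 = 769.1941

769.194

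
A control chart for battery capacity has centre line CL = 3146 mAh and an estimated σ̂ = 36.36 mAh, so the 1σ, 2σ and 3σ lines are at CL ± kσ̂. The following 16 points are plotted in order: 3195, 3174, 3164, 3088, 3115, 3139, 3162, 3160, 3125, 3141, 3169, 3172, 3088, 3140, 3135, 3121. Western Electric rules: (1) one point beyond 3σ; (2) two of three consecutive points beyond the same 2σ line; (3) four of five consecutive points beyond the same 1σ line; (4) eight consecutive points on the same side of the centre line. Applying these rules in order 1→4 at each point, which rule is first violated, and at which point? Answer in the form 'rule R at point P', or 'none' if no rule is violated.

Zone of each point (C = within 1σ̂, B = 1σ̂–2σ̂, A = 2σ̂–3σ̂, * = beyond 3σ̂; sign = side of CL): 1:+B, 2:+C, 3:+C, 4:-B, 5:-C, 6:-C, 7:+C, 8:+C, 9:-C, 10:-C, 11:+C, 12:+C, 13:-B, 14:-C, 15:-C, 16:-C
No rule fires across all 16 points.

none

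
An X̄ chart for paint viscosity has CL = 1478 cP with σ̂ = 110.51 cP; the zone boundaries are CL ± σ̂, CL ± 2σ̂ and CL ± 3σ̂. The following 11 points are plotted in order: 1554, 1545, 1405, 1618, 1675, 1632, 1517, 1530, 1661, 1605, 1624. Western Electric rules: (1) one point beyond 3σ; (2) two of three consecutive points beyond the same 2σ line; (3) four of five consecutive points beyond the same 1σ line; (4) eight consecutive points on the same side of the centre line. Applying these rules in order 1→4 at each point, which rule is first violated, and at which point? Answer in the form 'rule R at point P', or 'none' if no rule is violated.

Zone of each point (C = within 1σ̂, B = 1σ̂–2σ̂, A = 2σ̂–3σ̂, * = beyond 3σ̂; sign = side of CL): 1:+C, 2:+C, 3:-C, 4:+B, 5:+B, 6:+B, 7:+C, 8:+C, 9:+B, 10:+B, 11:+B
Rule 4 (eight consecutive points on the same side of the centre line) is satisfied at point 11.

rule 4 at point 11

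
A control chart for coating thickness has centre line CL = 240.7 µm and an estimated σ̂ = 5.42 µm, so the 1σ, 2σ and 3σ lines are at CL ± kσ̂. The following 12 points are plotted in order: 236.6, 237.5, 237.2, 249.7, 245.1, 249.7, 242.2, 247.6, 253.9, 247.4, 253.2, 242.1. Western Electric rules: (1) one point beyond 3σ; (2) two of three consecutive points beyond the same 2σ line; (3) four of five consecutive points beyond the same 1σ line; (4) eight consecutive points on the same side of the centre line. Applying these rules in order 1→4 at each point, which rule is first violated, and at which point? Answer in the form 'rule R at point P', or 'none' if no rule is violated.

rule 3 at point 10

Zone of each point (C = within 1σ̂, B = 1σ̂–2σ̂, A = 2σ̂–3σ̂, * = beyond 3σ̂; sign = side of CL): 1:-C, 2:-C, 3:-C, 4:+B, 5:+C, 6:+B, 7:+C, 8:+B, 9:+A, 10:+B, 11:+A, 12:+C
Rule 3 (four of five consecutive points beyond the same 1σ limit) is satisfied at point 10.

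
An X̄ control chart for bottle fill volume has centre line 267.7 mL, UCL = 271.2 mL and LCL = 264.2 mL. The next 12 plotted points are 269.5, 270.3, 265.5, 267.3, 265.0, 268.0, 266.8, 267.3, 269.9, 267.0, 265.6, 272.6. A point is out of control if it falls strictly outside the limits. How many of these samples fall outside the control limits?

1

Compare each point to [264.2, 271.2]: sample 12 = 272.6 > UCL.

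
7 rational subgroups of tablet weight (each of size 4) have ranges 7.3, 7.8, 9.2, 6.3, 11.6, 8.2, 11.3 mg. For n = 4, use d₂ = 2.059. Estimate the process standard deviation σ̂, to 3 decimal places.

R̄ = (7.3 + 7.8 + 9.2 + 6.3 + 11.6 + 8.2 + 11.3) / 7 = 8.8143
σ̂ = R̄ / d₂ = 8.8143 / 2.059 = 4.2809

4.281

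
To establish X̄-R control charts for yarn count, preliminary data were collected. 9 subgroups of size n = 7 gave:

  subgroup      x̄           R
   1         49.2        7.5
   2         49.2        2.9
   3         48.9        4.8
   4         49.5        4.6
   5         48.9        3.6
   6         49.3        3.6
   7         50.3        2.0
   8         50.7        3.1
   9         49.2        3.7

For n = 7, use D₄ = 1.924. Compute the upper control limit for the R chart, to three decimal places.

7.653

R̄ = (7.5 + 2.9 + 4.8 + 4.6 + 3.6 + 3.6 + 2.0 + 3.1 + 3.7) / 9 = 35.8000 / 9 = 3.9778
UCL_R = D₄·R̄ = 1.924 × 3.9778 = 7.6532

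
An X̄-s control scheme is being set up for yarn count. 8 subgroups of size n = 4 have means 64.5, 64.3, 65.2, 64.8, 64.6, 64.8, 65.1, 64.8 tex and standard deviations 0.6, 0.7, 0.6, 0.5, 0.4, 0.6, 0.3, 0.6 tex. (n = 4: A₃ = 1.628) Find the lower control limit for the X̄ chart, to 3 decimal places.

63.887

X̄̄ = (64.5 + 64.3 + 65.2 + 64.8 + 64.6 + 64.8 + 65.1 + 64.8) / 8 = 64.7625
s̄ = (0.6 + 0.7 + 0.6 + 0.5 + 0.4 + 0.6 + 0.3 + 0.6) / 8 = 0.5375
LCL = X̄̄ − A₃·s̄ = 64.7625 − 1.628 × 0.5375 = 63.8875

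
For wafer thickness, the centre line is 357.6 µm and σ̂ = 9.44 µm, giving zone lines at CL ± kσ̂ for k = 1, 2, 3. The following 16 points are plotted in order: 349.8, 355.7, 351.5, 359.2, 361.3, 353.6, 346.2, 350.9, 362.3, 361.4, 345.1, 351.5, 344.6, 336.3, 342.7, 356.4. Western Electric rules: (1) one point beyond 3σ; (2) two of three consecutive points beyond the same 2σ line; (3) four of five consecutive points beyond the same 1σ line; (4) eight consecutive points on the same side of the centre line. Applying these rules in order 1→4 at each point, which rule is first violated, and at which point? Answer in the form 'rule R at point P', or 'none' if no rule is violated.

Zone of each point (C = within 1σ̂, B = 1σ̂–2σ̂, A = 2σ̂–3σ̂, * = beyond 3σ̂; sign = side of CL): 1:-C, 2:-C, 3:-C, 4:+C, 5:+C, 6:-C, 7:-B, 8:-C, 9:+C, 10:+C, 11:-B, 12:-C, 13:-B, 14:-A, 15:-B, 16:-C
Rule 3 (four of five consecutive points beyond the same 1σ limit) is satisfied at point 15.

rule 3 at point 15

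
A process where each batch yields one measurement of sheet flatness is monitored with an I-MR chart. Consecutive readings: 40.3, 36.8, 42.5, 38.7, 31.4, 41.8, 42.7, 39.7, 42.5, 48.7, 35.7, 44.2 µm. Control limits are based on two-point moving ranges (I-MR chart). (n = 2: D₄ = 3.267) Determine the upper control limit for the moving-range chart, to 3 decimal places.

Moving ranges: 3.5, 5.7, 3.8, 7.3, 10.4, 0.9, 3.0, 2.8, 6.2, 13.0, 8.5; M̄R̄ = 65.1000 / 11 = 5.9182
UCL_MR = D₄·M̄R̄ = 3.267 × 5.9182 = 19.3347

19.335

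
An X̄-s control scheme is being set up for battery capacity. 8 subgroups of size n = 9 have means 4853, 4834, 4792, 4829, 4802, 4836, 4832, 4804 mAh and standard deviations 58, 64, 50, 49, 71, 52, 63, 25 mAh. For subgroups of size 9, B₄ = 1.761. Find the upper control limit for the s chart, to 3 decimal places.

95.094

s̄ = (58 + 64 + 50 + 49 + 71 + 52 + 63 + 25) / 8 = 54.0000
UCL_s = B₄·s̄ = 1.761 × 54.0000 = 95.0940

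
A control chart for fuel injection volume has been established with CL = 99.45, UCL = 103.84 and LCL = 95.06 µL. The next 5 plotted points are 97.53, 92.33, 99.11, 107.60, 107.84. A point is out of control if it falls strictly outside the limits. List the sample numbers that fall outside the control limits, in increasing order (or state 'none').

2, 4, 5

Compare each point to [95.06, 103.84]: sample 2 = 92.33 < LCL; sample 4 = 107.60 > UCL; sample 5 = 107.84 > UCL.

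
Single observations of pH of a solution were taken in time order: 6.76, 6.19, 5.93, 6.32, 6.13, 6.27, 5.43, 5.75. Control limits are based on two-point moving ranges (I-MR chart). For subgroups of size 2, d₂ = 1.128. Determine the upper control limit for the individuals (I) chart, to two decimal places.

X̄ = (6.76 + 6.19 + 5.93 + 6.32 + 6.13 + 6.27 + 5.43 + 5.75) / 8 = 6.0975
Moving ranges: 0.57, 0.26, 0.39, 0.19, 0.14, 0.84, 0.32; M̄R̄ = 2.7100 / 7 = 0.3871
UCL = X̄ + 3·M̄R̄/d₂ = 6.0975 + 3 × 0.3871 / 1.128 = 7.1271

7.13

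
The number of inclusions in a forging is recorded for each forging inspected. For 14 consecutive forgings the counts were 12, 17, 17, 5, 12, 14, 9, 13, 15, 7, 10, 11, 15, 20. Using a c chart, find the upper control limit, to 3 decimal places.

23.310

c̄ = (12 + 17 + 17 + 5 + 12 + 14 + 9 + 13 + 15 + 7 + 10 + 11 + 15 + 20) / 14 = 177 / 14 = 12.6429
UCL = c̄ + 3√c̄ = 12.6429 + 3 × √12.6429 = 12.6429 + 3 × 3.5557 = 23.3099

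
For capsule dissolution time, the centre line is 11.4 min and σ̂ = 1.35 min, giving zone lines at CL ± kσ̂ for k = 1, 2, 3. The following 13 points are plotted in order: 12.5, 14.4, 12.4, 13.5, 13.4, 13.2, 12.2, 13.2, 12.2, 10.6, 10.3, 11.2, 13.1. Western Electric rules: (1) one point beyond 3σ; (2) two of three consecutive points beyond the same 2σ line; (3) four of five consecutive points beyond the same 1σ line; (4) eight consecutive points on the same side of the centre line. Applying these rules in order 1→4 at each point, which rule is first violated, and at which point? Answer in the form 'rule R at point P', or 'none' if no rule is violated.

rule 3 at point 6

Zone of each point (C = within 1σ̂, B = 1σ̂–2σ̂, A = 2σ̂–3σ̂, * = beyond 3σ̂; sign = side of CL): 1:+C, 2:+A, 3:+C, 4:+B, 5:+B, 6:+B, 7:+C, 8:+B, 9:+C, 10:-C, 11:-C, 12:-C, 13:+B
Rule 3 (four of five consecutive points beyond the same 1σ limit) is satisfied at point 6.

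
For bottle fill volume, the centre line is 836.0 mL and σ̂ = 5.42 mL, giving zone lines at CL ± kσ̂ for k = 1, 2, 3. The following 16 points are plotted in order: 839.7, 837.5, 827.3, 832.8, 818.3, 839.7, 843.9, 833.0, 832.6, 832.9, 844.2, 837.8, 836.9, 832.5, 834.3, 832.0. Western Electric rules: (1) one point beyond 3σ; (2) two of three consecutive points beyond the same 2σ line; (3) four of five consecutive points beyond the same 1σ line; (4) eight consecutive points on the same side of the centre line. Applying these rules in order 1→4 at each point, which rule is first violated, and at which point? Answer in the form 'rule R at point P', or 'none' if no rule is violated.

rule 1 at point 5

Zone of each point (C = within 1σ̂, B = 1σ̂–2σ̂, A = 2σ̂–3σ̂, * = beyond 3σ̂; sign = side of CL): 1:+C, 2:+C, 3:-B, 4:-C, 5:-*, 6:+C, 7:+B, 8:-C, 9:-C, 10:-C, 11:+B, 12:+C, 13:+C, 14:-C, 15:-C, 16:-C
Rule 1 (one point beyond the 3σ limits) is satisfied at point 5.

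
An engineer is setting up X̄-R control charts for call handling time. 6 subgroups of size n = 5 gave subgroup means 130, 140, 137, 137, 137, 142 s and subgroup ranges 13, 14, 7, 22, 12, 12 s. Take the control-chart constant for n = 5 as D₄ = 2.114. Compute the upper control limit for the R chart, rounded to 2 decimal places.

28.19

R̄ = (13 + 14 + 7 + 22 + 12 + 12) / 6 = 80.0000 / 6 = 13.3333
UCL_R = D₄·R̄ = 2.114 × 13.3333 = 28.1867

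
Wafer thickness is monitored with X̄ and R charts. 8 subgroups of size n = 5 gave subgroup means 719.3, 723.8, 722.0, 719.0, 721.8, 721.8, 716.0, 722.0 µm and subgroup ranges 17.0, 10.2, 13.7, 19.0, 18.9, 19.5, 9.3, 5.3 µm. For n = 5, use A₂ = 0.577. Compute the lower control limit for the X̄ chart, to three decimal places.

712.570

X̄̄ = (719.3 + 723.8 + 722.0 + 719.0 + 721.8 + 721.8 + 716.0 + 722.0) / 8 = 5765.7000 / 8 = 720.7125
R̄ = (17.0 + 10.2 + 13.7 + 19.0 + 18.9 + 19.5 + 9.3 + 5.3) / 8 = 112.9000 / 8 = 14.1125
LCL = X̄̄ − A₂·R̄ = 720.7125 − 0.577 × 14.1125 = 712.5696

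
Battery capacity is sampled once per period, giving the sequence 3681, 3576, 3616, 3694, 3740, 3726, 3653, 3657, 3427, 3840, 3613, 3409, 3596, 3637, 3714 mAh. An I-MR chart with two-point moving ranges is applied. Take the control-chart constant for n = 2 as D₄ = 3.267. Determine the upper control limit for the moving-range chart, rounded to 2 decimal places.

Moving ranges: 105, 40, 78, 46, 14, 73, 4, 230, 413, 227, 204, 187, 41, 77; M̄R̄ = 1739.0000 / 14 = 124.2143
UCL_MR = D₄·M̄R̄ = 3.267 × 124.2143 = 405.8081

405.81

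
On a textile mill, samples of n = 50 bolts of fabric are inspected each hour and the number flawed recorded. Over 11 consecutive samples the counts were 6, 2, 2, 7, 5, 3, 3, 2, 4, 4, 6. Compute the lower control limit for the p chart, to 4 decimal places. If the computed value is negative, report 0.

p̄ = Σdᵢ / (k·n) = 44 / (11 × 50) = 0.08000
LCL = p̄ − 3·√(p̄(1−p̄)/n) = 0.08000 − 3 × 0.03837 = -0.03510 → 0 (negative, so LCL = 0)

0.0000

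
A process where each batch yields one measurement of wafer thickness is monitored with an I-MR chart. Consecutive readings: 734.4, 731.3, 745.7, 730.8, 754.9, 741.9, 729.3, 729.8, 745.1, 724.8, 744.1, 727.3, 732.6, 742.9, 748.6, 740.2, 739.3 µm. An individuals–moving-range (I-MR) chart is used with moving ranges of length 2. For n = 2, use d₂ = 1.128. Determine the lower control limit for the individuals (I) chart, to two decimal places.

X̄ = (734.4 + 731.3 + 745.7 + 730.8 + 754.9 + 741.9 + 729.3 + 729.8 + 745.1 + 724.8 + 744.1 + 727.3 + 732.6 + 742.9 + 748.6 + 740.2 + 739.3) / 17 = 737.8235
Moving ranges: 3.1, 14.4, 14.9, 24.1, 13.0, 12.6, 0.5, 15.3, 20.3, 19.3, 16.8, 5.3, 10.3, 5.7, 8.4, 0.9; M̄R̄ = 184.9000 / 16 = 11.5563
LCL = X̄ − 3·M̄R̄/d₂ = 737.8235 − 3 × 11.5563 / 1.128 = 707.0888

707.09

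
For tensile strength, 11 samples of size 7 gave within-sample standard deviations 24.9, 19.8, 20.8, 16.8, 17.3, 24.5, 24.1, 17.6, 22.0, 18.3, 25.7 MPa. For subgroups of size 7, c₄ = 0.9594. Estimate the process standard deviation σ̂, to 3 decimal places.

s̄ = (24.9 + 19.8 + 20.8 + 16.8 + 17.3 + 24.5 + 24.1 + 17.6 + 22.0 + 18.3 + 25.7) / 11 = 21.0727
σ̂ = s̄ / c₄ = 21.0727 / 0.9594 = 21.9645

21.964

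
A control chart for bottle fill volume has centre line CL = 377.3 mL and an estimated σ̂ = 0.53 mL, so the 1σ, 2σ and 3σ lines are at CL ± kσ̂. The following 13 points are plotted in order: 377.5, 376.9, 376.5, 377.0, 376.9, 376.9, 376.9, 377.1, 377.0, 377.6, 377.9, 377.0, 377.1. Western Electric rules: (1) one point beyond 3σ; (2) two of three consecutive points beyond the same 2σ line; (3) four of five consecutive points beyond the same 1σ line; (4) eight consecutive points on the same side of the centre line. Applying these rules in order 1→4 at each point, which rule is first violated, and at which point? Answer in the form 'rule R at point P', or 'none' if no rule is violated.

Zone of each point (C = within 1σ̂, B = 1σ̂–2σ̂, A = 2σ̂–3σ̂, * = beyond 3σ̂; sign = side of CL): 1:+C, 2:-C, 3:-B, 4:-C, 5:-C, 6:-C, 7:-C, 8:-C, 9:-C, 10:+C, 11:+B, 12:-C, 13:-C
Rule 4 (eight consecutive points on the same side of the centre line) is satisfied at point 9.

rule 4 at point 9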